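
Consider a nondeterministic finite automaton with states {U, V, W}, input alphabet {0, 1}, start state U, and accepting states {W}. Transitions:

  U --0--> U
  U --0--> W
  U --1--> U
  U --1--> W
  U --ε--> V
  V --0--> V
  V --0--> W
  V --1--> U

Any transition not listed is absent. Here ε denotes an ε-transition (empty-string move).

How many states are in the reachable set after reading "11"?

3

Start: ε-closure({U}) = {U, V}.
Read '1': {U, V} → {U, V, W}.
Read '1': {U, V, W} → {U, V, W}.
That set has 3 states.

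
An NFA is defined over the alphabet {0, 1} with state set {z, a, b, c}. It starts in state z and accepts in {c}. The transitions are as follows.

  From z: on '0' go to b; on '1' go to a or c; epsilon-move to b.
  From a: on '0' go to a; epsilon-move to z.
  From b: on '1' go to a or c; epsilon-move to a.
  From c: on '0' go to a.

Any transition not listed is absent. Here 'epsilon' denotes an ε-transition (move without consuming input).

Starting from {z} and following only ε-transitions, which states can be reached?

{z, a, b}

Begin with {z}.
ε-move z → b; add b.
ε-move b → a; add a.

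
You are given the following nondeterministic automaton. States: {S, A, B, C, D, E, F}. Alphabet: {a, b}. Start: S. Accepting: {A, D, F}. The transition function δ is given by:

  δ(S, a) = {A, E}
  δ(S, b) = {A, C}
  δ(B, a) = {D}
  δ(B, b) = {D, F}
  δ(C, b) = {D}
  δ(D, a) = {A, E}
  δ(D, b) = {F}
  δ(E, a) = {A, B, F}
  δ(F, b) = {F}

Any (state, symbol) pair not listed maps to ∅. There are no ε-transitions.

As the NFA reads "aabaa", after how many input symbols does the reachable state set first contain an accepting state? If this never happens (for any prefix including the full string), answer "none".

1

Start in {S}.
Read 'a': {S} → {A, E}.
None of the earlier sets intersect F, but {A, E} does.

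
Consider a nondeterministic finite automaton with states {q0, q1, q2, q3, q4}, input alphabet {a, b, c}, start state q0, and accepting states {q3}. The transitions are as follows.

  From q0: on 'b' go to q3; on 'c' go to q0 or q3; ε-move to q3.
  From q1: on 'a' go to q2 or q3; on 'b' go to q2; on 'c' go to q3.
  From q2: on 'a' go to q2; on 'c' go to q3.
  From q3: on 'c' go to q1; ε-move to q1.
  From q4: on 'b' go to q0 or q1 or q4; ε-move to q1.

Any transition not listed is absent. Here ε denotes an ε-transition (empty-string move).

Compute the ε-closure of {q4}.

{q1, q4}

Begin with {q4}.
ε-move q4 → q1; add q1.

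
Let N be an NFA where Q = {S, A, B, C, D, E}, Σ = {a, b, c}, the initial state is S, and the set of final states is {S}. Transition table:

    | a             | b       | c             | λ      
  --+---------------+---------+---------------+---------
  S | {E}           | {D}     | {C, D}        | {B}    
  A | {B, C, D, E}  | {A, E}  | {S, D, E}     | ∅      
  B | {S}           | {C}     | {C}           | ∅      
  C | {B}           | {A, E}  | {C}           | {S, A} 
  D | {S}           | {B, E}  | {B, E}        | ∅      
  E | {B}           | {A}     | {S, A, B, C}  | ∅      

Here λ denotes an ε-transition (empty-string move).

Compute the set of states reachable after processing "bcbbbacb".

Start: ε-closure({S}) = {S, B}.
Read 'b': {S, B} → {S, A, B, C, D}.
Read 'c': {S, A, B, C, D} → {S, A, B, C, D, E}.
Read 'b': {S, A, B, C, D, E} → {S, A, B, C, D, E}.
Read 'b': {S, A, B, C, D, E} → {S, A, B, C, D, E}.
Read 'b': {S, A, B, C, D, E} → {S, A, B, C, D, E}.
Read 'a': {S, A, B, C, D, E} → {S, A, B, C, D, E}.
Read 'c': {S, A, B, C, D, E} → {S, A, B, C, D, E}.
Read 'b': {S, A, B, C, D, E} → {S, A, B, C, D, E}.

{S, A, B, C, D, E}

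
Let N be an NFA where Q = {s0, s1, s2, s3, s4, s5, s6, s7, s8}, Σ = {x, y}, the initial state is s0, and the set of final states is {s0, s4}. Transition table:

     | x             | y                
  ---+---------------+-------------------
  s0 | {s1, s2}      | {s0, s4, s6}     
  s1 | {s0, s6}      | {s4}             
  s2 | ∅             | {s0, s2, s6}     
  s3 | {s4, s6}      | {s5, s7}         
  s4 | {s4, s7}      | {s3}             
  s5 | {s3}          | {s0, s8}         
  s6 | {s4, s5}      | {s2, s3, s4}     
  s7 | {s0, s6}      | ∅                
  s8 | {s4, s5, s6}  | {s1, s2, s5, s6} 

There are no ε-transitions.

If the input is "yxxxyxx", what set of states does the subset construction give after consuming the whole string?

{s0, s3, s4, s5, s6, s7}

Start in {s0}.
Read 'y': {s0} → {s0, s4, s6}.
Read 'x': {s0, s4, s6} → {s1, s2, s4, s5, s7}.
Read 'x': {s1, s2, s4, s5, s7} → {s0, s3, s4, s6, s7}.
Read 'x': {s0, s3, s4, s6, s7} → {s0, s1, s2, s4, s5, s6, s7}.
Read 'y': {s0, s1, s2, s4, s5, s6, s7} → {s0, s2, s3, s4, s6, s8}.
Read 'x': {s0, s2, s3, s4, s6, s8} → {s1, s2, s4, s5, s6, s7}.
Read 'x': {s1, s2, s4, s5, s6, s7} → {s0, s3, s4, s5, s6, s7}.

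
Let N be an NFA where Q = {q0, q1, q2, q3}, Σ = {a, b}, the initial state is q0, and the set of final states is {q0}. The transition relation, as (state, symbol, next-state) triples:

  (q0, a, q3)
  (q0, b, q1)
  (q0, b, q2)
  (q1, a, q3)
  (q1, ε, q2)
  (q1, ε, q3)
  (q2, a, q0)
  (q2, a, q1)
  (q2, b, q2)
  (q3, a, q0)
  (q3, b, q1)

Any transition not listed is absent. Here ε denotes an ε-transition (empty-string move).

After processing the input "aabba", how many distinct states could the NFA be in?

4

Start in {q0}.
Read 'a': {q0} → {q3}.
Read 'a': {q3} → {q0}.
Read 'b': {q0} → {q1, q2, q3}.
Read 'b': {q1, q2, q3} → {q1, q2, q3}.
Read 'a': {q1, q2, q3} → {q0, q1, q2, q3}.
That set has 4 states.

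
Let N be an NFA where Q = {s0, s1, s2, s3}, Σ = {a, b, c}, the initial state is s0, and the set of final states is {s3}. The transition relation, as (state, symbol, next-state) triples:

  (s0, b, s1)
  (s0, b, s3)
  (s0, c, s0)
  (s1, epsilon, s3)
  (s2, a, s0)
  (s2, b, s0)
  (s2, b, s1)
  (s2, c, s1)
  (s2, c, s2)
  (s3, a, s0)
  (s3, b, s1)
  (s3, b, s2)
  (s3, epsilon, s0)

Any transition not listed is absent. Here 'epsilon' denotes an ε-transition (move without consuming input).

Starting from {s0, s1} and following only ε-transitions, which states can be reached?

{s0, s1, s3}

Begin with {s0, s1}.
ε-move s1 → s3; add s3.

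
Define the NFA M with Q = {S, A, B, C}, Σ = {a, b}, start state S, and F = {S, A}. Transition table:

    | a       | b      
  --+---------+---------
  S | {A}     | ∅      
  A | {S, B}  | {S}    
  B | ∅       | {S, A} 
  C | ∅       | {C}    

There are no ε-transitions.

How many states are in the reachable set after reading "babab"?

0

Start in {S}.
Read 'b': {S} → ∅.
The set is empty and remains empty for the remaining 4 symbols.
That set has 0 states.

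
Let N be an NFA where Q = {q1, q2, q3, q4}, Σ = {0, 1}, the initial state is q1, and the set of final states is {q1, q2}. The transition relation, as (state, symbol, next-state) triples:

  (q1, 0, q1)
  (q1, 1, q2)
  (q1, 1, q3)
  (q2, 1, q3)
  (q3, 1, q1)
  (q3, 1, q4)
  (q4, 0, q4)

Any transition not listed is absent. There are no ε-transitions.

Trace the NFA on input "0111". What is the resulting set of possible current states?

{q1, q2, q3, q4}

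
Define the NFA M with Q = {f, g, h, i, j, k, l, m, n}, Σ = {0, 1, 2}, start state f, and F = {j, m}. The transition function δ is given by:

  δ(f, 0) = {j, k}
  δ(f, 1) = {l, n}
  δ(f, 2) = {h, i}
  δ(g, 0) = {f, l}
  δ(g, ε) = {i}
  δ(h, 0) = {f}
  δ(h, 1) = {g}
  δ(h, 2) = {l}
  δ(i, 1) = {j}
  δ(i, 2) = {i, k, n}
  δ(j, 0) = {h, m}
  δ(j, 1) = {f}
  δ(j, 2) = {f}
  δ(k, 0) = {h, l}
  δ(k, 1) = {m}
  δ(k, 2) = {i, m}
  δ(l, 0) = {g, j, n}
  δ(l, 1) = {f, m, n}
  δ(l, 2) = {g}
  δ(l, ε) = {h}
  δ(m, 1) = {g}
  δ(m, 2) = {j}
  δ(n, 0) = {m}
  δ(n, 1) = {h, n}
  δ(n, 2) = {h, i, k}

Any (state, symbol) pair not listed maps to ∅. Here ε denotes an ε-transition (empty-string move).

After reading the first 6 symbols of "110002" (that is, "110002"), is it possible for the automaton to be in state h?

Yes

Start in {f}.
Read '1': {f} → {h, l, n}.
Read '1': {h, l, n} → {f, g, h, i, m, n}.
Read '0': {f, g, h, i, m, n} → {f, h, j, k, l, m}.
Read '0': {f, h, j, k, l, m} → {f, g, h, i, j, k, l, m, n}.
Read '0': {f, g, h, i, j, k, l, m, n} → {f, g, h, i, j, k, l, m, n}.
Read '2': {f, g, h, i, j, k, l, m, n} → {f, g, h, i, j, k, l, m, n}.
State h is in {f, g, h, i, j, k, l, m, n}.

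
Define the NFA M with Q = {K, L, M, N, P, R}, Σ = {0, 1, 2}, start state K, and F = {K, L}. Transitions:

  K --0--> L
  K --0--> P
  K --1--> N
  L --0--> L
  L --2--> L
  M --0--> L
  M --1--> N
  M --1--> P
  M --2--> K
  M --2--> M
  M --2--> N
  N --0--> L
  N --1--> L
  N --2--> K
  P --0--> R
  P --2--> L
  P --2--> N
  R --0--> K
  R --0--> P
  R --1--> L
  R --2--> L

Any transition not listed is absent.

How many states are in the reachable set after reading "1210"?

Start in {K}.
Read '1': {K} → {N}.
Read '2': {N} → {K}.
Read '1': {K} → {N}.
Read '0': {N} → {L}.
That set has 1 state.

1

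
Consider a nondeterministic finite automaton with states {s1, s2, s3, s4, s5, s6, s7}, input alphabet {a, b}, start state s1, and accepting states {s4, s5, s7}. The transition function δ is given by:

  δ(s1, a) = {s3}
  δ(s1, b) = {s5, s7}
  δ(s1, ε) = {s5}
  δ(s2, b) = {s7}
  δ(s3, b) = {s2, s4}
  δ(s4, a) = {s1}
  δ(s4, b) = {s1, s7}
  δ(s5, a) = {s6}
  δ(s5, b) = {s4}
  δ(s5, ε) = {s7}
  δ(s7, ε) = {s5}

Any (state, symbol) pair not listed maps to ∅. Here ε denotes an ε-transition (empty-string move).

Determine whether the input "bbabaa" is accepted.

No

Start: ε-closure({s1}) = {s1, s5, s7}.
Read 'b': {s1, s5, s7} → {s4, s5, s7}.
Read 'b': {s4, s5, s7} → {s1, s4, s5, s7}.
Read 'a': {s1, s4, s5, s7} → {s1, s3, s5, s6, s7}.
Read 'b': {s1, s3, s5, s6, s7} → {s2, s4, s5, s7}.
Read 'a': {s2, s4, s5, s7} → {s1, s5, s6, s7}.
Read 'a': {s1, s5, s6, s7} → {s3, s6}.
The final set {s3, s6} contains no accepting state.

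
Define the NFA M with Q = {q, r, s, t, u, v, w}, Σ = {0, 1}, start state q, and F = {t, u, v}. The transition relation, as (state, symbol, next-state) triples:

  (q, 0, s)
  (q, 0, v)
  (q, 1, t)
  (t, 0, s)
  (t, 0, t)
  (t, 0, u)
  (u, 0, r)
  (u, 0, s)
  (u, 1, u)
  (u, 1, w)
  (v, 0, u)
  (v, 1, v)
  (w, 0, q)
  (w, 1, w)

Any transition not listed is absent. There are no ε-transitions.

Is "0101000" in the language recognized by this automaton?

Yes

Start in {q}.
Read '0': {q} → {s, v}.
Read '1': {s, v} → {v}.
Read '0': {v} → {u}.
Read '1': {u} → {u, w}.
Read '0': {u, w} → {q, r, s}.
Read '0': {q, r, s} → {s, v}.
Read '0': {s, v} → {u}.
The final set {u} contains the accepting state u.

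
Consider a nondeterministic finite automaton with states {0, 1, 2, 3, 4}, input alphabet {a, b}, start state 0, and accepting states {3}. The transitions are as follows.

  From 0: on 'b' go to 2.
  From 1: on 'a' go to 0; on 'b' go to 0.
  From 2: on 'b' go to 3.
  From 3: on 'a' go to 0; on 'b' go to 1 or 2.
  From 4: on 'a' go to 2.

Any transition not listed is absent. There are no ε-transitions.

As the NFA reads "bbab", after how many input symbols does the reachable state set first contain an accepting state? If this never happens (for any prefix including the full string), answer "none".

Start in {0}.
Read 'b': 0→{2}; now {2}.
Read 'b': 2→{3}; now {3}.
None of the earlier sets intersect F, but {3} does.

2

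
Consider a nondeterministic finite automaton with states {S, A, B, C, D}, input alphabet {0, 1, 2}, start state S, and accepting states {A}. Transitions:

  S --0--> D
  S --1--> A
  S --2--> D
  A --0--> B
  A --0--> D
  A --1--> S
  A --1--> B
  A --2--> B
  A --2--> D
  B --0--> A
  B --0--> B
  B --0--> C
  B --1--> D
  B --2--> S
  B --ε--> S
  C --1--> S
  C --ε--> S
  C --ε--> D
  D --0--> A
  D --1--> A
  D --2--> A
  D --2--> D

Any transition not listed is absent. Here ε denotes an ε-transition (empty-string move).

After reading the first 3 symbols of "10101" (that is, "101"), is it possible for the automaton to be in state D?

Yes

Start in {S}.
Read '1': {S} → {A}.
Read '0': {A} → {S, B, D}.
Read '1': {S, B, D} → {A, D}.
State D is in {A, D}.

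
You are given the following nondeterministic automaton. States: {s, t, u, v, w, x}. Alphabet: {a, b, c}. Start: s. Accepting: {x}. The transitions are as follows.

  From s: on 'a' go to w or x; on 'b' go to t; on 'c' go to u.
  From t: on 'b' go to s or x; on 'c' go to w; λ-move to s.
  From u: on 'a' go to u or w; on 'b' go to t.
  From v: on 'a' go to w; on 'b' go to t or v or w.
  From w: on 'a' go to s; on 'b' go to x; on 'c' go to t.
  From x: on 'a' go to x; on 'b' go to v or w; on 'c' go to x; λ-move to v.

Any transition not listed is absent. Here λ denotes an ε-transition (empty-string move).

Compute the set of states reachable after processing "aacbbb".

{s, t, v, w, x}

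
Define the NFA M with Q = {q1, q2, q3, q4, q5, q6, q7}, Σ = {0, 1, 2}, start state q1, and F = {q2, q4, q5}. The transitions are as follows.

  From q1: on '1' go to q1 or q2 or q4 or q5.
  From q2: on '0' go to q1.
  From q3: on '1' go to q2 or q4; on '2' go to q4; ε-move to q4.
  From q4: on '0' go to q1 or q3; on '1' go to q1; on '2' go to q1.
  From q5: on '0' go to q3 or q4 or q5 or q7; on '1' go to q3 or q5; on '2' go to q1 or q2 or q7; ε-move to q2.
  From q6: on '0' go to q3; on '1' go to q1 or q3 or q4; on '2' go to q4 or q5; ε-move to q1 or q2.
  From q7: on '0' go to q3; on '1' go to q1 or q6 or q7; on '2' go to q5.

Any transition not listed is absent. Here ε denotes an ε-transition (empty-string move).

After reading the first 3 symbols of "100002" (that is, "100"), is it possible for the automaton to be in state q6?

Start in {q1}.
Read '1': q1→{q1, q2, q4, q5}; now {q1, q2, q4, q5}.
Read '0': q1→∅, q2→{q1}, q4→{q1, q3}, q5→{q3, q4, q5, q7}; union {q1, q3, q4, q5, q7}; ε-closure = {q1, q2, q3, q4, q5, q7}.
Read '0': q1→∅, q2→{q1}, q3→∅, q4→{q1, q3}, q5→{q3, q4, q5, q7}, q7→{q3}; union {q1, q3, q4, q5, q7}; ε-closure = {q1, q2, q3, q4, q5, q7}.
State q6 is not in {q1, q2, q3, q4, q5, q7}.

No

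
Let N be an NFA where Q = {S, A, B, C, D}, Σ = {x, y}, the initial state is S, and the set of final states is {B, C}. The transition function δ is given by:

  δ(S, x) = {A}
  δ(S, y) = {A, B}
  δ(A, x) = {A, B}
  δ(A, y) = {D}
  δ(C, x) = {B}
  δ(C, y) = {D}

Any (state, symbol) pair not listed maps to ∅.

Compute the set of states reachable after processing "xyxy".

Start in {S}.
Read 'x': S→{A}; now {A}.
Read 'y': A→{D}; now {D}.
Read 'x': D→∅; now ∅.
The set is empty and remains empty for the remaining 1 symbol.

∅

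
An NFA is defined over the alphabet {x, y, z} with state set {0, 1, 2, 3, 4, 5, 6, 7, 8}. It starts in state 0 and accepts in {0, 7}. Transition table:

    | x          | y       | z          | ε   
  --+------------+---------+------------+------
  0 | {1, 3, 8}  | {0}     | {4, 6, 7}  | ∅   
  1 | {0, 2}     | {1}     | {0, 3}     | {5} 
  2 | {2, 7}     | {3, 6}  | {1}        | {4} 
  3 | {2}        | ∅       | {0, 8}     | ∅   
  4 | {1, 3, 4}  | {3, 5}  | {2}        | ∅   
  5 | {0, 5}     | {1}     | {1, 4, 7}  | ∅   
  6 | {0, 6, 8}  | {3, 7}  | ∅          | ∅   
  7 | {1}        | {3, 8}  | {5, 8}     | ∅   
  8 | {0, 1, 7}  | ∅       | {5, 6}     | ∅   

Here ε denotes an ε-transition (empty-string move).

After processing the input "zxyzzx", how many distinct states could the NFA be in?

9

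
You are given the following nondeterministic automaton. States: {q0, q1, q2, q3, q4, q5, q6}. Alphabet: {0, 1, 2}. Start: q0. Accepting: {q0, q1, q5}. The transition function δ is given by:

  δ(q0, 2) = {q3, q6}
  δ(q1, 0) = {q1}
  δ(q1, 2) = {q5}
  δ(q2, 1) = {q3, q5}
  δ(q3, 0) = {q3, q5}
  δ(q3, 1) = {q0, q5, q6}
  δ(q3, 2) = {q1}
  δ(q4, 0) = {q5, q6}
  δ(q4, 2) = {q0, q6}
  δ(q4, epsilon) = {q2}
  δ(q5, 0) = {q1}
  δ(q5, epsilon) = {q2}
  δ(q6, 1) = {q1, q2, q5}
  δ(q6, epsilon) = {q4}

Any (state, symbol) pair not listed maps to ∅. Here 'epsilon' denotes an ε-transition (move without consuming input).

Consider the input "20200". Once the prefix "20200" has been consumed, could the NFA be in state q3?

Start in {q0}.
Read '2': {q0} → {q2, q3, q4, q6}.
Read '0': {q2, q3, q4, q6} → {q2, q3, q4, q5, q6}.
Read '2': {q2, q3, q4, q5, q6} → {q0, q1, q2, q4, q6}.
Read '0': {q0, q1, q2, q4, q6} → {q1, q2, q4, q5, q6}.
Read '0': {q1, q2, q4, q5, q6} → {q1, q2, q4, q5, q6}.
State q3 is not in {q1, q2, q4, q5, q6}.

No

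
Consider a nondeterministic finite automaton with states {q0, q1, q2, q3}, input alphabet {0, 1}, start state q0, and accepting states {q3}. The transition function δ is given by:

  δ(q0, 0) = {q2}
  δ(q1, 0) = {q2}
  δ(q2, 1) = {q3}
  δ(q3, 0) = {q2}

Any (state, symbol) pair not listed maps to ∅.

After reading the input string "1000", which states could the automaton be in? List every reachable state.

Start in {q0}.
Read '1': q0→∅; now ∅.
The set is empty and remains empty for the remaining 3 symbols.

∅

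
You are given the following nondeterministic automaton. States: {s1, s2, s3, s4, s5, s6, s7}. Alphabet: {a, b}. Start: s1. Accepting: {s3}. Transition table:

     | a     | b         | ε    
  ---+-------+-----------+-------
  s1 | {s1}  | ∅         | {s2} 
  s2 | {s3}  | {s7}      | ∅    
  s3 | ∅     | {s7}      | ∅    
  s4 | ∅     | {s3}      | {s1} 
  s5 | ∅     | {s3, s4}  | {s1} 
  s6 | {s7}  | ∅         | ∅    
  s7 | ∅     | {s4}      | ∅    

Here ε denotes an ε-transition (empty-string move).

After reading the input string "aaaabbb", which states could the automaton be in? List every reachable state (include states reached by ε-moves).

{s3, s7}

Start: ε-closure({s1}) = {s1, s2}.
Read 'a': {s1, s2} → {s1, s2, s3}.
Read 'a': {s1, s2, s3} → {s1, s2, s3}.
Read 'a': {s1, s2, s3} → {s1, s2, s3}.
Read 'a': {s1, s2, s3} → {s1, s2, s3}.
Read 'b': {s1, s2, s3} → {s7}.
Read 'b': {s7} → {s1, s2, s4}.
Read 'b': {s1, s2, s4} → {s3, s7}.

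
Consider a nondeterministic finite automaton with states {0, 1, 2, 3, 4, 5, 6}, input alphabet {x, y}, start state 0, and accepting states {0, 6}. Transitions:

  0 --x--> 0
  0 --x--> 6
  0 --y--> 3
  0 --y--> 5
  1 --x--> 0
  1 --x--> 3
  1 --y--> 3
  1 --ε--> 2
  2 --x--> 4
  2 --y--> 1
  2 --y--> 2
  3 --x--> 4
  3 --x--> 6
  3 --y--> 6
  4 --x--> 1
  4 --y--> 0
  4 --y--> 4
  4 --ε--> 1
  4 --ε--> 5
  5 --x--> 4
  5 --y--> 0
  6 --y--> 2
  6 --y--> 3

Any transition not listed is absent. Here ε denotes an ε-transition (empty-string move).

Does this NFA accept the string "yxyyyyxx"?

Start in {0}.
Read 'y': 0→{3, 5}; now {3, 5}.
Read 'x': 3→{4, 6}, 5→{4}; union {4, 6}; ε-closure = {1, 2, 4, 5, 6}.
Read 'y': 1→{3}, 2→{1, 2}, 4→{0, 4}, 5→{0}, 6→{2, 3}; union {0, 1, 2, 3, 4}; ε-closure = {0, 1, 2, 3, 4, 5}.
Read 'y': 0→{3, 5}, 1→{3}, 2→{1, 2}, 3→{6}, 4→{0, 4}, 5→{0}; now {0, 1, 2, 3, 4, 5, 6}.
Read 'y': 0→{3, 5}, 1→{3}, 2→{1, 2}, 3→{6}, 4→{0, 4}, 5→{0}, 6→{2, 3}; now {0, 1, 2, 3, 4, 5, 6}.
Read 'y': 0→{3, 5}, 1→{3}, 2→{1, 2}, 3→{6}, 4→{0, 4}, 5→{0}, 6→{2, 3}; now {0, 1, 2, 3, 4, 5, 6}.
Read 'x': 0→{0, 6}, 1→{0, 3}, 2→{4}, 3→{4, 6}, 4→{1}, 5→{4}, 6→∅; union {0, 1, 3, 4, 6}; ε-closure = {0, 1, 2, 3, 4, 5, 6}.
Read 'x': 0→{0, 6}, 1→{0, 3}, 2→{4}, 3→{4, 6}, 4→{1}, 5→{4}, 6→∅; union {0, 1, 3, 4, 6}; ε-closure = {0, 1, 2, 3, 4, 5, 6}.
The final set {0, 1, 2, 3, 4, 5, 6} contains the accepting states 0, 6.

Yes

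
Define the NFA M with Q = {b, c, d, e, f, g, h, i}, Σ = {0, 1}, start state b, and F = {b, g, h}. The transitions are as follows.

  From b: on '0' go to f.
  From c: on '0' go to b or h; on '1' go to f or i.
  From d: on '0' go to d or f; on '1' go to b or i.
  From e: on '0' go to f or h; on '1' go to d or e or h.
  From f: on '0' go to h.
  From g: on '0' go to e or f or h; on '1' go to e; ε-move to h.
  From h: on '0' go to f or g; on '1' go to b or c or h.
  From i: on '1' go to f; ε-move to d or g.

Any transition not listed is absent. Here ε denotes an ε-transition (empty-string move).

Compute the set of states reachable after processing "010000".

Start in {b}.
Read '0': b→{f}; now {f}.
Read '1': f→∅; now ∅.
The set is empty and remains empty for the remaining 4 symbols.

∅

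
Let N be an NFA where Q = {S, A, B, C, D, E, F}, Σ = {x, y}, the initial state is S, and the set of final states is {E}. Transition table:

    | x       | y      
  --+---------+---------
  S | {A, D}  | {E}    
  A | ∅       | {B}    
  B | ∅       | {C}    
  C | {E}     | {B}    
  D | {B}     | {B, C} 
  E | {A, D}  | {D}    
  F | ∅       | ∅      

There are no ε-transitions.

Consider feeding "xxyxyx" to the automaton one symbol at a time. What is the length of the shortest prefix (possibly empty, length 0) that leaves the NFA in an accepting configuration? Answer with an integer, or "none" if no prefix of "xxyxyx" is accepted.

4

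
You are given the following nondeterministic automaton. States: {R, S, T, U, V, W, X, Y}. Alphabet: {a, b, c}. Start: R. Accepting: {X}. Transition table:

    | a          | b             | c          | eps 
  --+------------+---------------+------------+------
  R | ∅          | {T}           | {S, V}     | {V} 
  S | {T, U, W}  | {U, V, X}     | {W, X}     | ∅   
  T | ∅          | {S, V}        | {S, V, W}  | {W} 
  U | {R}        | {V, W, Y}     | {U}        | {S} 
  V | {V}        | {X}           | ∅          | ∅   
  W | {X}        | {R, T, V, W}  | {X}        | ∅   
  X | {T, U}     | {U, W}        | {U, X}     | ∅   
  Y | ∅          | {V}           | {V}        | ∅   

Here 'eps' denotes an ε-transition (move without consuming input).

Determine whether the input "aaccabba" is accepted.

Start: ε-closure({R}) = {R, V}.
Read 'a': R→∅, V→{V}; now {V}.
Read 'a': V→{V}; now {V}.
Read 'c': V→∅; now ∅.
The set is empty and remains empty for the remaining 5 symbols.
The final set ∅ contains no accepting state.

No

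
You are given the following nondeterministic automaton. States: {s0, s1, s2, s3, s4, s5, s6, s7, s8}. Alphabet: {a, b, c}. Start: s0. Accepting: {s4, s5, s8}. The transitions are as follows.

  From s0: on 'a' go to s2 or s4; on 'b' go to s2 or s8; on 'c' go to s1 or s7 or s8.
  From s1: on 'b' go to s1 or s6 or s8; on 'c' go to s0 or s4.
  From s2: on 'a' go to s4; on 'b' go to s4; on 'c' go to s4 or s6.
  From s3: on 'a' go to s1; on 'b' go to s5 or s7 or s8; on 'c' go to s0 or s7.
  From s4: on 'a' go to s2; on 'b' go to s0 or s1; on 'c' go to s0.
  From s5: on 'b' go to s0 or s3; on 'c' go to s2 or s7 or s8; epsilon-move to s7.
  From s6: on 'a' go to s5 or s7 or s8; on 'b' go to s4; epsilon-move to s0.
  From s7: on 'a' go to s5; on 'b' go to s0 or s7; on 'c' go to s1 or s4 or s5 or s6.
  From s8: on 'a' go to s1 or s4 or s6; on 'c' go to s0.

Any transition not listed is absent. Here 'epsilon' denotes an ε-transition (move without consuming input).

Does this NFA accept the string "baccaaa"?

Start in {s0}.
Read 'b': {s0} → {s2, s8}.
Read 'a': {s2, s8} → {s0, s1, s4, s6}.
Read 'c': {s0, s1, s4, s6} → {s0, s1, s4, s7, s8}.
Read 'c': {s0, s1, s4, s7, s8} → {s0, s1, s4, s5, s6, s7, s8}.
Read 'a': {s0, s1, s4, s5, s6, s7, s8} → {s0, s1, s2, s4, s5, s6, s7, s8}.
Read 'a': {s0, s1, s2, s4, s5, s6, s7, s8} → {s0, s1, s2, s4, s5, s6, s7, s8}.
Read 'a': {s0, s1, s2, s4, s5, s6, s7, s8} → {s0, s1, s2, s4, s5, s6, s7, s8}.
The final set {s0, s1, s2, s4, s5, s6, s7, s8} contains the accepting states s4, s5, s8.

Yes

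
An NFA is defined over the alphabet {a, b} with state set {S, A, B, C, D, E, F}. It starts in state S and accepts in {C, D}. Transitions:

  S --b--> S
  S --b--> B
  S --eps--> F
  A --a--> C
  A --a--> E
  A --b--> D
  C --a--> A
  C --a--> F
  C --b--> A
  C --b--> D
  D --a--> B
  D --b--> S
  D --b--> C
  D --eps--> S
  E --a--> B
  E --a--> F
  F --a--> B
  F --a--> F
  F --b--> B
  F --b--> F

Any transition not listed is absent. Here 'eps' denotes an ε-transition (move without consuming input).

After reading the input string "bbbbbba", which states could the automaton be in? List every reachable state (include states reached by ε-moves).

Start: ε-closure({S}) = {S, F}.
Read 'b': {S, F} → {S, B, F}.
Read 'b': {S, B, F} → {S, B, F}.
Read 'b': {S, B, F} → {S, B, F}.
Read 'b': {S, B, F} → {S, B, F}.
Read 'b': {S, B, F} → {S, B, F}.
Read 'b': {S, B, F} → {S, B, F}.
Read 'a': {S, B, F} → {B, F}.

{B, F}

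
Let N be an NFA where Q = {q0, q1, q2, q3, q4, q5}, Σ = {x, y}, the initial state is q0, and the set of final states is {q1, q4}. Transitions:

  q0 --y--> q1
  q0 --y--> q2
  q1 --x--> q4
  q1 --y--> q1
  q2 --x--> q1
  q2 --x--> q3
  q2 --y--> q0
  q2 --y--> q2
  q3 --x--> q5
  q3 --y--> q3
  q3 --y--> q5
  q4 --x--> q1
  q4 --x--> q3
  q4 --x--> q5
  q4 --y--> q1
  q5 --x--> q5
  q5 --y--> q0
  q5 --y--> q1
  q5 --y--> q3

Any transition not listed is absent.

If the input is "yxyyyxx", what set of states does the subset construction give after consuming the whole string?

{q1, q3, q4, q5}

Start in {q0}.
Read 'y': q0→{q1, q2}; now {q1, q2}.
Read 'x': q1→{q4}, q2→{q1, q3}; now {q1, q3, q4}.
Read 'y': q1→{q1}, q3→{q3, q5}, q4→{q1}; now {q1, q3, q5}.
Read 'y': q1→{q1}, q3→{q3, q5}, q5→{q0, q1, q3}; now {q0, q1, q3, q5}.
Read 'y': q0→{q1, q2}, q1→{q1}, q3→{q3, q5}, q5→{q0, q1, q3}; now {q0, q1, q2, q3, q5}.
Read 'x': q0→∅, q1→{q4}, q2→{q1, q3}, q3→{q5}, q5→{q5}; now {q1, q3, q4, q5}.
Read 'x': q1→{q4}, q3→{q5}, q4→{q1, q3, q5}, q5→{q5}; now {q1, q3, q4, q5}.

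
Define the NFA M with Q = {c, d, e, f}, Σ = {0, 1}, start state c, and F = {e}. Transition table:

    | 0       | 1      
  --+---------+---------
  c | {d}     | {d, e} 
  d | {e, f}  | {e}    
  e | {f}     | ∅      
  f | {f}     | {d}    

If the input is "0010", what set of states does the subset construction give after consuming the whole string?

{e, f}

Start in {c}.
Read '0': {c} → {d}.
Read '0': {d} → {e, f}.
Read '1': {e, f} → {d}.
Read '0': {d} → {e, f}.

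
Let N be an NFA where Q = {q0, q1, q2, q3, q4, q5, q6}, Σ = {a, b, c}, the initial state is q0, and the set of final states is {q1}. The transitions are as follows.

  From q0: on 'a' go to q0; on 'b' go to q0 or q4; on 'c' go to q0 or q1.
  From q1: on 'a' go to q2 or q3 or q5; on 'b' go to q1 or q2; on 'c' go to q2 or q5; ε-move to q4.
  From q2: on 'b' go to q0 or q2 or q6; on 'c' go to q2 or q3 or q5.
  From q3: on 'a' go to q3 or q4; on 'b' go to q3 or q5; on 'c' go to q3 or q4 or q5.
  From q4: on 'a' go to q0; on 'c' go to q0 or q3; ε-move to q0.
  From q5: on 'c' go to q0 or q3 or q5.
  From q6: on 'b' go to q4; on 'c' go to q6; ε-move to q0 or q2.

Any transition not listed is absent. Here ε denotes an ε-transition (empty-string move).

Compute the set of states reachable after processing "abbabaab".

Start in {q0}.
Read 'a': {q0} → {q0}.
Read 'b': {q0} → {q0, q4}.
Read 'b': {q0, q4} → {q0, q4}.
Read 'a': {q0, q4} → {q0}.
Read 'b': {q0} → {q0, q4}.
Read 'a': {q0, q4} → {q0}.
Read 'a': {q0} → {q0}.
Read 'b': {q0} → {q0, q4}.

{q0, q4}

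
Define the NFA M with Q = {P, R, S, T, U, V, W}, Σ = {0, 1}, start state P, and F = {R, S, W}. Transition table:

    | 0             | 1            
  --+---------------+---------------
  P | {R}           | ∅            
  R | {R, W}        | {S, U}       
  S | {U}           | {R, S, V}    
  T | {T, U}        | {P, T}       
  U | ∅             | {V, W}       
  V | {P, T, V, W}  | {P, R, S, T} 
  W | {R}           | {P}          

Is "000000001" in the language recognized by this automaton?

Yes

Start in {P}.
Read '0': P→{R}; now {R}.
Read '0': R→{R, W}; now {R, W}.
Read '0': R→{R, W}, W→{R}; now {R, W}.
Read '0': R→{R, W}, W→{R}; now {R, W}.
Read '0': R→{R, W}, W→{R}; now {R, W}.
Read '0': R→{R, W}, W→{R}; now {R, W}.
Read '0': R→{R, W}, W→{R}; now {R, W}.
Read '0': R→{R, W}, W→{R}; now {R, W}.
Read '1': R→{S, U}, W→{P}; now {P, S, U}.
The final set {P, S, U} contains the accepting state S.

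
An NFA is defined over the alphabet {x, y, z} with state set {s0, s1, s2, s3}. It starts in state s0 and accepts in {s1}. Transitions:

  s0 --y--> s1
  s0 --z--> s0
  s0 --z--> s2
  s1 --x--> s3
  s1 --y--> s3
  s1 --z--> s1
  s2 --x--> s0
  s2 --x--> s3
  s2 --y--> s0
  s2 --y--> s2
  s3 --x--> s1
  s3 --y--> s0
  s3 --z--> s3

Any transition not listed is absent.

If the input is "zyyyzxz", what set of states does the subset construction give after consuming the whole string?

Start in {s0}.
Read 'z': s0→{s0, s2}; now {s0, s2}.
Read 'y': s0→{s1}, s2→{s0, s2}; now {s0, s1, s2}.
Read 'y': s0→{s1}, s1→{s3}, s2→{s0, s2}; now {s0, s1, s2, s3}.
Read 'y': s0→{s1}, s1→{s3}, s2→{s0, s2}, s3→{s0}; now {s0, s1, s2, s3}.
Read 'z': s0→{s0, s2}, s1→{s1}, s2→∅, s3→{s3}; now {s0, s1, s2, s3}.
Read 'x': s0→∅, s1→{s3}, s2→{s0, s3}, s3→{s1}; now {s0, s1, s3}.
Read 'z': s0→{s0, s2}, s1→{s1}, s3→{s3}; now {s0, s1, s2, s3}.

{s0, s1, s2, s3}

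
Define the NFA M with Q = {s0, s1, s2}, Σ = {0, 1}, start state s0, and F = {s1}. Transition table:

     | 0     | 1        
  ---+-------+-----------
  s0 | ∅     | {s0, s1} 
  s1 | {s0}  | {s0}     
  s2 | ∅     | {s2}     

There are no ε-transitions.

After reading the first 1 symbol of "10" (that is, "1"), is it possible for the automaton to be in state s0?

Start in {s0}.
Read '1': s0→{s0, s1}; now {s0, s1}.
State s0 is in {s0, s1}.

Yes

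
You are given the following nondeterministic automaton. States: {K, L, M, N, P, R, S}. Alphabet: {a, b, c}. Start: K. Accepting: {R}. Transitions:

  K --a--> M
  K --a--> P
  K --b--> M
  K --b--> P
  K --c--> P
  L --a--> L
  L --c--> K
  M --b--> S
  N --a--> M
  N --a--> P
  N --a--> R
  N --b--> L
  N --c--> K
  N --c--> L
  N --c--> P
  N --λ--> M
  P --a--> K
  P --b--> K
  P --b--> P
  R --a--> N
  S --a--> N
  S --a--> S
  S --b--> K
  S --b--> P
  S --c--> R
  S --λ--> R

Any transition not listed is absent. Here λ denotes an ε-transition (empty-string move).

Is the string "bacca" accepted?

No

Start in {K}.
Read 'b': {K} → {M, P}.
Read 'a': {M, P} → {K}.
Read 'c': {K} → {P}.
Read 'c': {P} → ∅.
The set is empty and remains empty for the remaining 1 symbol.
The final set ∅ contains no accepting state.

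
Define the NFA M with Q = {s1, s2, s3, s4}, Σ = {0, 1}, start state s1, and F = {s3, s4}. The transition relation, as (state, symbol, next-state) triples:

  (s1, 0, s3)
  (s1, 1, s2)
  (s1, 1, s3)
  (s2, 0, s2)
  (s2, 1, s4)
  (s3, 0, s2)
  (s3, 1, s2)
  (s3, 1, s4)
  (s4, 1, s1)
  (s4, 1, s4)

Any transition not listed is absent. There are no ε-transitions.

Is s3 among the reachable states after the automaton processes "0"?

Yes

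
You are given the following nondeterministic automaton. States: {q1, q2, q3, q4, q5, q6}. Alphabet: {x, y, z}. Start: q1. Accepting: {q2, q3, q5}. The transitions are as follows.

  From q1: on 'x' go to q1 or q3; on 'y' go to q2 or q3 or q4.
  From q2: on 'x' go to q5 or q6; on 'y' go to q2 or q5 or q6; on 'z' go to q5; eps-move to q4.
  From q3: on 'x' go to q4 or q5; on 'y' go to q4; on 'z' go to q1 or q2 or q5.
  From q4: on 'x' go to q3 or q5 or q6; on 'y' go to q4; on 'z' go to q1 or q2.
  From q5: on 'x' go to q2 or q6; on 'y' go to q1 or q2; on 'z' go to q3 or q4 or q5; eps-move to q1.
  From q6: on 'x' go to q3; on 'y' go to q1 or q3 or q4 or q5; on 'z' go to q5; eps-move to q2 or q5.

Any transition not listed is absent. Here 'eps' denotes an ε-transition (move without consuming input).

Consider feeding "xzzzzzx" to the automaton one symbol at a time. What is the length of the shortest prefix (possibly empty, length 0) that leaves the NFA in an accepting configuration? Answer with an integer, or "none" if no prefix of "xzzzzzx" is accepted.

1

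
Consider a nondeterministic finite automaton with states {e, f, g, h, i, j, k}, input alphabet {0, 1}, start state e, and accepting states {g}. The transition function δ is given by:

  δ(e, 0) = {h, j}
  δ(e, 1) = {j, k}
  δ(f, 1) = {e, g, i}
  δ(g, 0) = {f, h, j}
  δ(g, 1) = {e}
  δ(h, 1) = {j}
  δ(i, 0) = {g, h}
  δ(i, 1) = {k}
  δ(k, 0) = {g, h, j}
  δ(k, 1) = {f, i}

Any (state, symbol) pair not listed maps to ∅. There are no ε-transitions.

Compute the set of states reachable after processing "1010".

Start in {e}.
Read '1': e→{j, k}; now {j, k}.
Read '0': j→∅, k→{g, h, j}; now {g, h, j}.
Read '1': g→{e}, h→{j}, j→∅; now {e, j}.
Read '0': e→{h, j}, j→∅; now {h, j}.

{h, j}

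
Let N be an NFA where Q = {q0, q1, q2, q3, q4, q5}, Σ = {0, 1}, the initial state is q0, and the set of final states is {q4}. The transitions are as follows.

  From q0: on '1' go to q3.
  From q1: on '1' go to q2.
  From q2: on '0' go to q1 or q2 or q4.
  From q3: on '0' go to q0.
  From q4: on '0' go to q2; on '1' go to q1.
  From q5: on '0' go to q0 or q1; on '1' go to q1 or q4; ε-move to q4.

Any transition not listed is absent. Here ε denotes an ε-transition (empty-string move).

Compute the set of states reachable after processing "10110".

Start in {q0}.
Read '1': q0→{q3}; now {q3}.
Read '0': q3→{q0}; now {q0}.
Read '1': q0→{q3}; now {q3}.
Read '1': q3→∅; now ∅.
The set is empty and remains empty for the remaining 1 symbol.

∅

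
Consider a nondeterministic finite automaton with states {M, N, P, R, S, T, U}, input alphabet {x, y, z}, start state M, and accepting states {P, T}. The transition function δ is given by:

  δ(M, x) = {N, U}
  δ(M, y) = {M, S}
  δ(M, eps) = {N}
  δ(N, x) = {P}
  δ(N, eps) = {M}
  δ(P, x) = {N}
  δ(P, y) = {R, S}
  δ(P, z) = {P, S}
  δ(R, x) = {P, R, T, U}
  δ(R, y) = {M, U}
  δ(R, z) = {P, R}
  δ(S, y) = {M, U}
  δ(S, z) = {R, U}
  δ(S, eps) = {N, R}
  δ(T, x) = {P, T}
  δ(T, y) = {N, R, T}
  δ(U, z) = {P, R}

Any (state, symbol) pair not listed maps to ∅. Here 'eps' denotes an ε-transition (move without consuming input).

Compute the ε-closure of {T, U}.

{T, U}

Begin with {T, U}.
No ε-moves leave this set, so the closure equals the set itself.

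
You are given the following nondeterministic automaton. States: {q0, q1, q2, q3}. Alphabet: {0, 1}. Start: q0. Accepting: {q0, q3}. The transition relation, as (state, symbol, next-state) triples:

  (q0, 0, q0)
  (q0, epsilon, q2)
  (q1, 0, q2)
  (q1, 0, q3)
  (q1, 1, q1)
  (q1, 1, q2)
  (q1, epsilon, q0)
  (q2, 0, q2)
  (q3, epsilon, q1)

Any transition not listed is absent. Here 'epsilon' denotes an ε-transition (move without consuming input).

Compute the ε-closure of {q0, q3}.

Begin with {q0, q3}.
ε-move q0 → q2; add q2.
ε-move q3 → q1; add q1.

{q0, q1, q2, q3}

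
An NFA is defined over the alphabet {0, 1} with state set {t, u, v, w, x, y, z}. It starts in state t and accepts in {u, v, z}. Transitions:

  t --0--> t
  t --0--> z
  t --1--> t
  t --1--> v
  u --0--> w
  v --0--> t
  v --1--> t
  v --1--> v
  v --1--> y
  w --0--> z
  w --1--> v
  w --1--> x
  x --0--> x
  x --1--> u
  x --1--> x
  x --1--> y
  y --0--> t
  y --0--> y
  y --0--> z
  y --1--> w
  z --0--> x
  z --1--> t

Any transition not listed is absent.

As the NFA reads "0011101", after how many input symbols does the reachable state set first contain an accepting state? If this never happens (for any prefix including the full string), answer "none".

Start in {t}.
Read '0': {t} → {t, z}.
None of the earlier sets intersect F, but {t, z} does.

1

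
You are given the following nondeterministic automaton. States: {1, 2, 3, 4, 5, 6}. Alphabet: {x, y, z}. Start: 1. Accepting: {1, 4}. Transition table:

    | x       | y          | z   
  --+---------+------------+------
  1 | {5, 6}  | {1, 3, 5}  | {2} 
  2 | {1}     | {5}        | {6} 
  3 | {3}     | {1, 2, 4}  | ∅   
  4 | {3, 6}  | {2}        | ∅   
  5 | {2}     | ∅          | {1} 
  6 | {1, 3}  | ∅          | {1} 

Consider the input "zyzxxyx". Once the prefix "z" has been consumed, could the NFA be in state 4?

Start in {1}.
Read 'z': 1→{2}; now {2}.
State 4 is not in {2}.

No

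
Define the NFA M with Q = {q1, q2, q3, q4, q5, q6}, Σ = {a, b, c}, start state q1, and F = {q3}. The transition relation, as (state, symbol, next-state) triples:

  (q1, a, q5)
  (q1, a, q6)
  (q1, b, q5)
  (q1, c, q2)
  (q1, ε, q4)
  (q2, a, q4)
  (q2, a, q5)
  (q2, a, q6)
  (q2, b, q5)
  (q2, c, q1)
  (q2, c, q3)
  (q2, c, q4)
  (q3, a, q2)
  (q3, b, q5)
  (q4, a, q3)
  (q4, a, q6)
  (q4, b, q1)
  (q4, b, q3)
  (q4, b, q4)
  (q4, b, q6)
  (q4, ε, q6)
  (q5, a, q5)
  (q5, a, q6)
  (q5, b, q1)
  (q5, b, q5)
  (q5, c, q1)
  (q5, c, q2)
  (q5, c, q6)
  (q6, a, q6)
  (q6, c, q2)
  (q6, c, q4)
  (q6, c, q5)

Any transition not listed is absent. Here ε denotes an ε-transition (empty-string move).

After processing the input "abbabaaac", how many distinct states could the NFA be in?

Start: ε-closure({q1}) = {q1, q4, q6}.
Read 'a': q1→{q5, q6}, q4→{q3, q6}, q6→{q6}; now {q3, q5, q6}.
Read 'b': q3→{q5}, q5→{q1, q5}, q6→∅; union {q1, q5}; ε-closure = {q1, q4, q5, q6}.
Read 'b': q1→{q5}, q4→{q1, q3, q4, q6}, q5→{q1, q5}, q6→∅; now {q1, q3, q4, q5, q6}.
Read 'a': q1→{q5, q6}, q3→{q2}, q4→{q3, q6}, q5→{q5, q6}, q6→{q6}; now {q2, q3, q5, q6}.
Read 'b': q2→{q5}, q3→{q5}, q5→{q1, q5}, q6→∅; union {q1, q5}; ε-closure = {q1, q4, q5, q6}.
Read 'a': q1→{q5, q6}, q4→{q3, q6}, q5→{q5, q6}, q6→{q6}; now {q3, q5, q6}.
Read 'a': q3→{q2}, q5→{q5, q6}, q6→{q6}; now {q2, q5, q6}.
Read 'a': q2→{q4, q5, q6}, q5→{q5, q6}, q6→{q6}; now {q4, q5, q6}.
Read 'c': q4→∅, q5→{q1, q2, q6}, q6→{q2, q4, q5}; now {q1, q2, q4, q5, q6}.
That set has 5 states.

5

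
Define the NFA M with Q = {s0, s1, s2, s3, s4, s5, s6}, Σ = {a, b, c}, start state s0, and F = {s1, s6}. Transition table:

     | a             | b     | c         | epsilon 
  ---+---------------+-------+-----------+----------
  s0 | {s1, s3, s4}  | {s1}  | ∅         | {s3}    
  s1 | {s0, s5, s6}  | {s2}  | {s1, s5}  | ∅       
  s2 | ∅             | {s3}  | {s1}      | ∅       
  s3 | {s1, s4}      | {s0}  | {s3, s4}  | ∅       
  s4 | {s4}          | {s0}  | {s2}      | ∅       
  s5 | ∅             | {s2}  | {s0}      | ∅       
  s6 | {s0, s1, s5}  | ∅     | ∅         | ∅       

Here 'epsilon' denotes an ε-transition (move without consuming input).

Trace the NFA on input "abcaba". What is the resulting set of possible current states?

{s0, s1, s3, s4, s5, s6}

Start: ε-closure({s0}) = {s0, s3}.
Read 'a': s0→{s1, s3, s4}, s3→{s1, s4}; now {s1, s3, s4}.
Read 'b': s1→{s2}, s3→{s0}, s4→{s0}; union {s0, s2}; ε-closure = {s0, s2, s3}.
Read 'c': s0→∅, s2→{s1}, s3→{s3, s4}; now {s1, s3, s4}.
Read 'a': s1→{s0, s5, s6}, s3→{s1, s4}, s4→{s4}; union {s0, s1, s4, s5, s6}; ε-closure = {s0, s1, s3, s4, s5, s6}.
Read 'b': s0→{s1}, s1→{s2}, s3→{s0}, s4→{s0}, s5→{s2}, s6→∅; union {s0, s1, s2}; ε-closure = {s0, s1, s2, s3}.
Read 'a': s0→{s1, s3, s4}, s1→{s0, s5, s6}, s2→∅, s3→{s1, s4}; now {s0, s1, s3, s4, s5, s6}.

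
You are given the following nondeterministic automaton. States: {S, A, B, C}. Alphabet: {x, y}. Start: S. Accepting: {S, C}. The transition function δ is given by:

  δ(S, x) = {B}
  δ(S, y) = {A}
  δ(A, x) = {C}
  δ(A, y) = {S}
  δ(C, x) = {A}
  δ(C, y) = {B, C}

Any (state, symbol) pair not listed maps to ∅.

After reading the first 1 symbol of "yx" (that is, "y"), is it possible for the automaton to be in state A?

Yes

Start in {S}.
Read 'y': {S} → {A}.
State A is in {A}.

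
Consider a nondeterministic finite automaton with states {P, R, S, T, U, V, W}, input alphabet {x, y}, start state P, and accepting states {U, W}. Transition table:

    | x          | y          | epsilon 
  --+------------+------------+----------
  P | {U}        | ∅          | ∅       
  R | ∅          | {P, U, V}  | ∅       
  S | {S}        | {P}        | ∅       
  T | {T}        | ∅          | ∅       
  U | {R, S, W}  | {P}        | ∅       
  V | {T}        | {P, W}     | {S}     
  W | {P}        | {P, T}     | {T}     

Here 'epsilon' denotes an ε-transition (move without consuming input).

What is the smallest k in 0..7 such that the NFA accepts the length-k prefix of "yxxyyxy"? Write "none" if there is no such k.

none

Start in {P}.
Read 'y': P→∅; now ∅.
The set is empty and remains empty for the remaining 6 symbols.
No reachable set along the way intersects F.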